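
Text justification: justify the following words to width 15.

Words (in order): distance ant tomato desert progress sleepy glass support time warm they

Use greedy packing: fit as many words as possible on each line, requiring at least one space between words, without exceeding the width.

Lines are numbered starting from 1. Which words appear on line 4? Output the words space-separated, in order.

Answer: glass support

Derivation:
Line 1: ['distance', 'ant'] (min_width=12, slack=3)
Line 2: ['tomato', 'desert'] (min_width=13, slack=2)
Line 3: ['progress', 'sleepy'] (min_width=15, slack=0)
Line 4: ['glass', 'support'] (min_width=13, slack=2)
Line 5: ['time', 'warm', 'they'] (min_width=14, slack=1)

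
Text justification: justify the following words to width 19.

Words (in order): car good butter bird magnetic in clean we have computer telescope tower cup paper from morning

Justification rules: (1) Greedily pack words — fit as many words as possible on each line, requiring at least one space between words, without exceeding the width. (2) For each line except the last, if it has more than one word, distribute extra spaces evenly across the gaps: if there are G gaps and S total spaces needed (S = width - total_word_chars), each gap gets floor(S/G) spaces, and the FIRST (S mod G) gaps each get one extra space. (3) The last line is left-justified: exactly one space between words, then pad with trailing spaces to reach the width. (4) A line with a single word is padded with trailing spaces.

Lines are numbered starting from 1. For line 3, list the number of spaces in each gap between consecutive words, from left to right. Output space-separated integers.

Line 1: ['car', 'good', 'butter'] (min_width=15, slack=4)
Line 2: ['bird', 'magnetic', 'in'] (min_width=16, slack=3)
Line 3: ['clean', 'we', 'have'] (min_width=13, slack=6)
Line 4: ['computer', 'telescope'] (min_width=18, slack=1)
Line 5: ['tower', 'cup', 'paper'] (min_width=15, slack=4)
Line 6: ['from', 'morning'] (min_width=12, slack=7)

Answer: 4 4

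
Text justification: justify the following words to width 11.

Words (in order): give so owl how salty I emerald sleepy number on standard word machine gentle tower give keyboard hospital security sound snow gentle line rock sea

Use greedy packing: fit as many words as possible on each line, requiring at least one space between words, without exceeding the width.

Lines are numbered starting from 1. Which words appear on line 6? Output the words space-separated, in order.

Answer: standard

Derivation:
Line 1: ['give', 'so', 'owl'] (min_width=11, slack=0)
Line 2: ['how', 'salty', 'I'] (min_width=11, slack=0)
Line 3: ['emerald'] (min_width=7, slack=4)
Line 4: ['sleepy'] (min_width=6, slack=5)
Line 5: ['number', 'on'] (min_width=9, slack=2)
Line 6: ['standard'] (min_width=8, slack=3)
Line 7: ['word'] (min_width=4, slack=7)
Line 8: ['machine'] (min_width=7, slack=4)
Line 9: ['gentle'] (min_width=6, slack=5)
Line 10: ['tower', 'give'] (min_width=10, slack=1)
Line 11: ['keyboard'] (min_width=8, slack=3)
Line 12: ['hospital'] (min_width=8, slack=3)
Line 13: ['security'] (min_width=8, slack=3)
Line 14: ['sound', 'snow'] (min_width=10, slack=1)
Line 15: ['gentle', 'line'] (min_width=11, slack=0)
Line 16: ['rock', 'sea'] (min_width=8, slack=3)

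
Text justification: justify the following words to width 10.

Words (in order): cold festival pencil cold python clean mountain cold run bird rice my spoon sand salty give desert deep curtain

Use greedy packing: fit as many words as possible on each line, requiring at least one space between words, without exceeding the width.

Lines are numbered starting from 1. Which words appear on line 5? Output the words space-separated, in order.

Line 1: ['cold'] (min_width=4, slack=6)
Line 2: ['festival'] (min_width=8, slack=2)
Line 3: ['pencil'] (min_width=6, slack=4)
Line 4: ['cold'] (min_width=4, slack=6)
Line 5: ['python'] (min_width=6, slack=4)
Line 6: ['clean'] (min_width=5, slack=5)
Line 7: ['mountain'] (min_width=8, slack=2)
Line 8: ['cold', 'run'] (min_width=8, slack=2)
Line 9: ['bird', 'rice'] (min_width=9, slack=1)
Line 10: ['my', 'spoon'] (min_width=8, slack=2)
Line 11: ['sand', 'salty'] (min_width=10, slack=0)
Line 12: ['give'] (min_width=4, slack=6)
Line 13: ['desert'] (min_width=6, slack=4)
Line 14: ['deep'] (min_width=4, slack=6)
Line 15: ['curtain'] (min_width=7, slack=3)

Answer: python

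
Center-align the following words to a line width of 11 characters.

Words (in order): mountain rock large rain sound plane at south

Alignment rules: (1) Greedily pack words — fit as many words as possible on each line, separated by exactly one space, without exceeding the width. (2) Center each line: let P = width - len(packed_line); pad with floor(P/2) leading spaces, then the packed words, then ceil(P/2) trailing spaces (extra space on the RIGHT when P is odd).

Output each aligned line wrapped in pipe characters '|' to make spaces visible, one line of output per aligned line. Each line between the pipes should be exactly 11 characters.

Answer: | mountain  |
|rock large |
|rain sound |
| plane at  |
|   south   |

Derivation:
Line 1: ['mountain'] (min_width=8, slack=3)
Line 2: ['rock', 'large'] (min_width=10, slack=1)
Line 3: ['rain', 'sound'] (min_width=10, slack=1)
Line 4: ['plane', 'at'] (min_width=8, slack=3)
Line 5: ['south'] (min_width=5, slack=6)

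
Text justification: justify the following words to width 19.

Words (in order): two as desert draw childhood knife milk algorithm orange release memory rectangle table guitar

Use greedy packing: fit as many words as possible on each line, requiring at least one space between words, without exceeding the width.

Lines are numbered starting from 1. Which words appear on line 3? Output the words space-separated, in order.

Answer: milk algorithm

Derivation:
Line 1: ['two', 'as', 'desert', 'draw'] (min_width=18, slack=1)
Line 2: ['childhood', 'knife'] (min_width=15, slack=4)
Line 3: ['milk', 'algorithm'] (min_width=14, slack=5)
Line 4: ['orange', 'release'] (min_width=14, slack=5)
Line 5: ['memory', 'rectangle'] (min_width=16, slack=3)
Line 6: ['table', 'guitar'] (min_width=12, slack=7)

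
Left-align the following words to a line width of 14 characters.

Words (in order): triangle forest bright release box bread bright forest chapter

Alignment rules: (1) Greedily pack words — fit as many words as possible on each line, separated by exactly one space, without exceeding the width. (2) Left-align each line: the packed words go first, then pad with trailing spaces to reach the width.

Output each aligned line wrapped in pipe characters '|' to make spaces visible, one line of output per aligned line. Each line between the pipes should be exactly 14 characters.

Line 1: ['triangle'] (min_width=8, slack=6)
Line 2: ['forest', 'bright'] (min_width=13, slack=1)
Line 3: ['release', 'box'] (min_width=11, slack=3)
Line 4: ['bread', 'bright'] (min_width=12, slack=2)
Line 5: ['forest', 'chapter'] (min_width=14, slack=0)

Answer: |triangle      |
|forest bright |
|release box   |
|bread bright  |
|forest chapter|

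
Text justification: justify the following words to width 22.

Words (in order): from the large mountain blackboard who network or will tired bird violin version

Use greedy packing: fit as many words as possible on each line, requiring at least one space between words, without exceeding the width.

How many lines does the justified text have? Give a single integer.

Line 1: ['from', 'the', 'large'] (min_width=14, slack=8)
Line 2: ['mountain', 'blackboard'] (min_width=19, slack=3)
Line 3: ['who', 'network', 'or', 'will'] (min_width=19, slack=3)
Line 4: ['tired', 'bird', 'violin'] (min_width=17, slack=5)
Line 5: ['version'] (min_width=7, slack=15)
Total lines: 5

Answer: 5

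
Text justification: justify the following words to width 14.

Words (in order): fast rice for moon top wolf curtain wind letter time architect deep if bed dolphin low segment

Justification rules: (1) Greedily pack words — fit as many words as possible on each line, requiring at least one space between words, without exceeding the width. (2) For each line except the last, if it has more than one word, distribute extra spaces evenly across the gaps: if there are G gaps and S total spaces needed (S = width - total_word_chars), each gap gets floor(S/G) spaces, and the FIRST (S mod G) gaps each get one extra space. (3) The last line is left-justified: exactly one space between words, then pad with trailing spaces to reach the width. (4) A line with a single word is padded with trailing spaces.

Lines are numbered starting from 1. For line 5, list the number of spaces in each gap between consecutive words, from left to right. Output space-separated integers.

Line 1: ['fast', 'rice', 'for'] (min_width=13, slack=1)
Line 2: ['moon', 'top', 'wolf'] (min_width=13, slack=1)
Line 3: ['curtain', 'wind'] (min_width=12, slack=2)
Line 4: ['letter', 'time'] (min_width=11, slack=3)
Line 5: ['architect', 'deep'] (min_width=14, slack=0)
Line 6: ['if', 'bed', 'dolphin'] (min_width=14, slack=0)
Line 7: ['low', 'segment'] (min_width=11, slack=3)

Answer: 1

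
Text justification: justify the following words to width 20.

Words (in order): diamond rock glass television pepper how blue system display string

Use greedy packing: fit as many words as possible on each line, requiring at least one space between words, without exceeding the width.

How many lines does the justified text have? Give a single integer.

Answer: 4

Derivation:
Line 1: ['diamond', 'rock', 'glass'] (min_width=18, slack=2)
Line 2: ['television', 'pepper'] (min_width=17, slack=3)
Line 3: ['how', 'blue', 'system'] (min_width=15, slack=5)
Line 4: ['display', 'string'] (min_width=14, slack=6)
Total lines: 4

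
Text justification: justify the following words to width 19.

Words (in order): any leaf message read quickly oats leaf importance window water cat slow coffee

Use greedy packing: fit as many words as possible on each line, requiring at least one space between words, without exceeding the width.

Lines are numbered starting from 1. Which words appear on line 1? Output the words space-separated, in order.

Line 1: ['any', 'leaf', 'message'] (min_width=16, slack=3)
Line 2: ['read', 'quickly', 'oats'] (min_width=17, slack=2)
Line 3: ['leaf', 'importance'] (min_width=15, slack=4)
Line 4: ['window', 'water', 'cat'] (min_width=16, slack=3)
Line 5: ['slow', 'coffee'] (min_width=11, slack=8)

Answer: any leaf message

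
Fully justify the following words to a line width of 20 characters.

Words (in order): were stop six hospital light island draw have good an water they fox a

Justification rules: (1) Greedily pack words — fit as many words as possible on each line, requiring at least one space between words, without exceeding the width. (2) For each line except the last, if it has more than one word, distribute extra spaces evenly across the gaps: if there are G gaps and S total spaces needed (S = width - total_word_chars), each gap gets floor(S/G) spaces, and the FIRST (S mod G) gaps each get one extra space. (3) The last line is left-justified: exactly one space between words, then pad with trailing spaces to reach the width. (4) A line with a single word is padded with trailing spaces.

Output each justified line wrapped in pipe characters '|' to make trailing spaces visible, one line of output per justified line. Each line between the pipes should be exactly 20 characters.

Answer: |were     stop    six|
|hospital       light|
|island   draw   have|
|good  an  water they|
|fox a               |

Derivation:
Line 1: ['were', 'stop', 'six'] (min_width=13, slack=7)
Line 2: ['hospital', 'light'] (min_width=14, slack=6)
Line 3: ['island', 'draw', 'have'] (min_width=16, slack=4)
Line 4: ['good', 'an', 'water', 'they'] (min_width=18, slack=2)
Line 5: ['fox', 'a'] (min_width=5, slack=15)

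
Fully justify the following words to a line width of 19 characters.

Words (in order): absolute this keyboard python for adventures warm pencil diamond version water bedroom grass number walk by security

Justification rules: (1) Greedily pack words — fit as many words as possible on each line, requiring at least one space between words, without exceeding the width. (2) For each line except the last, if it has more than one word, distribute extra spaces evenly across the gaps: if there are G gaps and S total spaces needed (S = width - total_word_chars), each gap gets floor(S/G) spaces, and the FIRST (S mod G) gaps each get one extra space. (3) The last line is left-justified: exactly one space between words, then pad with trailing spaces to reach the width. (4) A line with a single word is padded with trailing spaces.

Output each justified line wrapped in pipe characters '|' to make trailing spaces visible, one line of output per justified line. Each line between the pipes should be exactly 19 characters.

Answer: |absolute       this|
|keyboard python for|
|adventures     warm|
|pencil      diamond|
|version       water|
|bedroom       grass|
|number    walk   by|
|security           |

Derivation:
Line 1: ['absolute', 'this'] (min_width=13, slack=6)
Line 2: ['keyboard', 'python', 'for'] (min_width=19, slack=0)
Line 3: ['adventures', 'warm'] (min_width=15, slack=4)
Line 4: ['pencil', 'diamond'] (min_width=14, slack=5)
Line 5: ['version', 'water'] (min_width=13, slack=6)
Line 6: ['bedroom', 'grass'] (min_width=13, slack=6)
Line 7: ['number', 'walk', 'by'] (min_width=14, slack=5)
Line 8: ['security'] (min_width=8, slack=11)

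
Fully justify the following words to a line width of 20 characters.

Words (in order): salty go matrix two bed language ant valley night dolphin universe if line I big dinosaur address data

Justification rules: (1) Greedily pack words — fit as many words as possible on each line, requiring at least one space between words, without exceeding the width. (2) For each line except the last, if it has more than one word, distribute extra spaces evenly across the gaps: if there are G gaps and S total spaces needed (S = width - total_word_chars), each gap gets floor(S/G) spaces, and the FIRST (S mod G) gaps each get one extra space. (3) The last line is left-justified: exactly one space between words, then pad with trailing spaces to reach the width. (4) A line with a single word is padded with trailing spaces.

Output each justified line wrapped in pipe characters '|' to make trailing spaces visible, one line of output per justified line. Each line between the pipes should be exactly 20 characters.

Line 1: ['salty', 'go', 'matrix', 'two'] (min_width=19, slack=1)
Line 2: ['bed', 'language', 'ant'] (min_width=16, slack=4)
Line 3: ['valley', 'night', 'dolphin'] (min_width=20, slack=0)
Line 4: ['universe', 'if', 'line', 'I'] (min_width=18, slack=2)
Line 5: ['big', 'dinosaur', 'address'] (min_width=20, slack=0)
Line 6: ['data'] (min_width=4, slack=16)

Answer: |salty  go matrix two|
|bed   language   ant|
|valley night dolphin|
|universe  if  line I|
|big dinosaur address|
|data                |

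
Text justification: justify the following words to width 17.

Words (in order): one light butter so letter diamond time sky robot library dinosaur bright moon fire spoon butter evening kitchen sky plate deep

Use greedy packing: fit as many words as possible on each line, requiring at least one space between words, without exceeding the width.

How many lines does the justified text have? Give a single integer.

Answer: 8

Derivation:
Line 1: ['one', 'light', 'butter'] (min_width=16, slack=1)
Line 2: ['so', 'letter', 'diamond'] (min_width=17, slack=0)
Line 3: ['time', 'sky', 'robot'] (min_width=14, slack=3)
Line 4: ['library', 'dinosaur'] (min_width=16, slack=1)
Line 5: ['bright', 'moon', 'fire'] (min_width=16, slack=1)
Line 6: ['spoon', 'butter'] (min_width=12, slack=5)
Line 7: ['evening', 'kitchen'] (min_width=15, slack=2)
Line 8: ['sky', 'plate', 'deep'] (min_width=14, slack=3)
Total lines: 8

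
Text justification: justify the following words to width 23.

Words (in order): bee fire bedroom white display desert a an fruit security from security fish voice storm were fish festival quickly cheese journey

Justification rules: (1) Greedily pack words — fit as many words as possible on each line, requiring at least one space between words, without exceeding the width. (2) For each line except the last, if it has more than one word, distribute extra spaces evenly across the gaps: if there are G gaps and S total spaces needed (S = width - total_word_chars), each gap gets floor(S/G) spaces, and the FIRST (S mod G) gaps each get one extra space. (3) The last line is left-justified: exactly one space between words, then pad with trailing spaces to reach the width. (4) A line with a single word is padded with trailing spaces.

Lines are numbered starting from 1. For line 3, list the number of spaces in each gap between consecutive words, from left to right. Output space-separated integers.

Answer: 3 3

Derivation:
Line 1: ['bee', 'fire', 'bedroom', 'white'] (min_width=22, slack=1)
Line 2: ['display', 'desert', 'a', 'an'] (min_width=19, slack=4)
Line 3: ['fruit', 'security', 'from'] (min_width=19, slack=4)
Line 4: ['security', 'fish', 'voice'] (min_width=19, slack=4)
Line 5: ['storm', 'were', 'fish'] (min_width=15, slack=8)
Line 6: ['festival', 'quickly', 'cheese'] (min_width=23, slack=0)
Line 7: ['journey'] (min_width=7, slack=16)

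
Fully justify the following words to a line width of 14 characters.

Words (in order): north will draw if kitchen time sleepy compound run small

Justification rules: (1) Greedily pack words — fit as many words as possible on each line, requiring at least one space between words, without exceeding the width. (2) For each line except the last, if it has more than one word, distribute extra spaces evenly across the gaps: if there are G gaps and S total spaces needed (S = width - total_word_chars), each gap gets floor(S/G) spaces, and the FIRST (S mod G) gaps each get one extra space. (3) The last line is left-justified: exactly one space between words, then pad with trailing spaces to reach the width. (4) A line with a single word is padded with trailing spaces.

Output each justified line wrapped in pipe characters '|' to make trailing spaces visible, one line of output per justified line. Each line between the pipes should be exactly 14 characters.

Answer: |north     will|
|draw        if|
|kitchen   time|
|sleepy        |
|compound   run|
|small         |

Derivation:
Line 1: ['north', 'will'] (min_width=10, slack=4)
Line 2: ['draw', 'if'] (min_width=7, slack=7)
Line 3: ['kitchen', 'time'] (min_width=12, slack=2)
Line 4: ['sleepy'] (min_width=6, slack=8)
Line 5: ['compound', 'run'] (min_width=12, slack=2)
Line 6: ['small'] (min_width=5, slack=9)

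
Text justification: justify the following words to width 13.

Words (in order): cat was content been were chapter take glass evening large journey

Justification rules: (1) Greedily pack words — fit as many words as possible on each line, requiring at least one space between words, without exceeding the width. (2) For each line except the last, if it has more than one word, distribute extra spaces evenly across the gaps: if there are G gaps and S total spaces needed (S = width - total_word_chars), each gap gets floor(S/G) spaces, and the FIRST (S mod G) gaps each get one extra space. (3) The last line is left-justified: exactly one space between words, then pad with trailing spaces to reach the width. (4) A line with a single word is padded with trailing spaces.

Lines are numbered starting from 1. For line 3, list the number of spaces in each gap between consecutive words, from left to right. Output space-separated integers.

Line 1: ['cat', 'was'] (min_width=7, slack=6)
Line 2: ['content', 'been'] (min_width=12, slack=1)
Line 3: ['were', 'chapter'] (min_width=12, slack=1)
Line 4: ['take', 'glass'] (min_width=10, slack=3)
Line 5: ['evening', 'large'] (min_width=13, slack=0)
Line 6: ['journey'] (min_width=7, slack=6)

Answer: 2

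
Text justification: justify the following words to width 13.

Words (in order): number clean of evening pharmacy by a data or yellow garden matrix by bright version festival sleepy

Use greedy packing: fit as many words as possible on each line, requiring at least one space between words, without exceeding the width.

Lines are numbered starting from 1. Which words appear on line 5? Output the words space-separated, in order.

Line 1: ['number', 'clean'] (min_width=12, slack=1)
Line 2: ['of', 'evening'] (min_width=10, slack=3)
Line 3: ['pharmacy', 'by', 'a'] (min_width=13, slack=0)
Line 4: ['data', 'or'] (min_width=7, slack=6)
Line 5: ['yellow', 'garden'] (min_width=13, slack=0)
Line 6: ['matrix', 'by'] (min_width=9, slack=4)
Line 7: ['bright'] (min_width=6, slack=7)
Line 8: ['version'] (min_width=7, slack=6)
Line 9: ['festival'] (min_width=8, slack=5)
Line 10: ['sleepy'] (min_width=6, slack=7)

Answer: yellow garden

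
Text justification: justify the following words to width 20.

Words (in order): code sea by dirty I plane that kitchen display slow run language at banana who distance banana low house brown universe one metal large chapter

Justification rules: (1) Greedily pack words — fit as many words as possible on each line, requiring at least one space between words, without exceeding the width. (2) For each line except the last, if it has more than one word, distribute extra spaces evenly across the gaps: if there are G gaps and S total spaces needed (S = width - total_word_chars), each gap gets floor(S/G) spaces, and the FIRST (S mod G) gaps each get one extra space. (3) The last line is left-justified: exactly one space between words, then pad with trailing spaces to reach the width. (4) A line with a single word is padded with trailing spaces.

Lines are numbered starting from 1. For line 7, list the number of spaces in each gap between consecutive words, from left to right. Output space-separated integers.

Line 1: ['code', 'sea', 'by', 'dirty', 'I'] (min_width=19, slack=1)
Line 2: ['plane', 'that', 'kitchen'] (min_width=18, slack=2)
Line 3: ['display', 'slow', 'run'] (min_width=16, slack=4)
Line 4: ['language', 'at', 'banana'] (min_width=18, slack=2)
Line 5: ['who', 'distance', 'banana'] (min_width=19, slack=1)
Line 6: ['low', 'house', 'brown'] (min_width=15, slack=5)
Line 7: ['universe', 'one', 'metal'] (min_width=18, slack=2)
Line 8: ['large', 'chapter'] (min_width=13, slack=7)

Answer: 2 2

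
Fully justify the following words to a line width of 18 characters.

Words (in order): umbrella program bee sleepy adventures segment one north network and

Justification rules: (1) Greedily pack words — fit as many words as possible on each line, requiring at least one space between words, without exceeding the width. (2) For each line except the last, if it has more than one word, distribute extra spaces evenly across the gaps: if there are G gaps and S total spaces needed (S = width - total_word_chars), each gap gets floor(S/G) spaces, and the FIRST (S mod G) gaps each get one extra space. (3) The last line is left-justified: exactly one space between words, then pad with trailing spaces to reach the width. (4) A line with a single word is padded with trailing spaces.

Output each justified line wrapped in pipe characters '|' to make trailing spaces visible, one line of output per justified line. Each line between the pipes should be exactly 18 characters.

Answer: |umbrella   program|
|bee         sleepy|
|adventures segment|
|one  north network|
|and               |

Derivation:
Line 1: ['umbrella', 'program'] (min_width=16, slack=2)
Line 2: ['bee', 'sleepy'] (min_width=10, slack=8)
Line 3: ['adventures', 'segment'] (min_width=18, slack=0)
Line 4: ['one', 'north', 'network'] (min_width=17, slack=1)
Line 5: ['and'] (min_width=3, slack=15)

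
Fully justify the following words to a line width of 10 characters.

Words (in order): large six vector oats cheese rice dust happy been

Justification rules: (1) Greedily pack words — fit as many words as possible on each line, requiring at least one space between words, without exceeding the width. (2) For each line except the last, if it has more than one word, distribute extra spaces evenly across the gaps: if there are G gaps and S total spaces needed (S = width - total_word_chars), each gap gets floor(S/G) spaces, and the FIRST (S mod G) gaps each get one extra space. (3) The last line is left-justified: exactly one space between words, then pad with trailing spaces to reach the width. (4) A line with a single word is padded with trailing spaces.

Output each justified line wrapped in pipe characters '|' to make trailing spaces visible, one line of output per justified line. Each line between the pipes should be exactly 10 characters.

Answer: |large  six|
|vector    |
|oats      |
|cheese    |
|rice  dust|
|happy been|

Derivation:
Line 1: ['large', 'six'] (min_width=9, slack=1)
Line 2: ['vector'] (min_width=6, slack=4)
Line 3: ['oats'] (min_width=4, slack=6)
Line 4: ['cheese'] (min_width=6, slack=4)
Line 5: ['rice', 'dust'] (min_width=9, slack=1)
Line 6: ['happy', 'been'] (min_width=10, slack=0)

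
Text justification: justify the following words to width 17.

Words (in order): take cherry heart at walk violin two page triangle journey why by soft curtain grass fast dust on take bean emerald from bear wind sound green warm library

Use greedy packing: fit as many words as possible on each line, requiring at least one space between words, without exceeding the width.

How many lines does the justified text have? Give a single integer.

Answer: 10

Derivation:
Line 1: ['take', 'cherry', 'heart'] (min_width=17, slack=0)
Line 2: ['at', 'walk', 'violin'] (min_width=14, slack=3)
Line 3: ['two', 'page', 'triangle'] (min_width=17, slack=0)
Line 4: ['journey', 'why', 'by'] (min_width=14, slack=3)
Line 5: ['soft', 'curtain'] (min_width=12, slack=5)
Line 6: ['grass', 'fast', 'dust'] (min_width=15, slack=2)
Line 7: ['on', 'take', 'bean'] (min_width=12, slack=5)
Line 8: ['emerald', 'from', 'bear'] (min_width=17, slack=0)
Line 9: ['wind', 'sound', 'green'] (min_width=16, slack=1)
Line 10: ['warm', 'library'] (min_width=12, slack=5)
Total lines: 10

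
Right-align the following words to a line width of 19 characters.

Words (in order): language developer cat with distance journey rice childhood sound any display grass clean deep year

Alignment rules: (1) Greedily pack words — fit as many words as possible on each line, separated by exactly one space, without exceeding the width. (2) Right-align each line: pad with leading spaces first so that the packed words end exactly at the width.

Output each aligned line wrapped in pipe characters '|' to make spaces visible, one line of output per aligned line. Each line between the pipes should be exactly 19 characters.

Answer: | language developer|
|  cat with distance|
|       journey rice|
|childhood sound any|
|display grass clean|
|          deep year|

Derivation:
Line 1: ['language', 'developer'] (min_width=18, slack=1)
Line 2: ['cat', 'with', 'distance'] (min_width=17, slack=2)
Line 3: ['journey', 'rice'] (min_width=12, slack=7)
Line 4: ['childhood', 'sound', 'any'] (min_width=19, slack=0)
Line 5: ['display', 'grass', 'clean'] (min_width=19, slack=0)
Line 6: ['deep', 'year'] (min_width=9, slack=10)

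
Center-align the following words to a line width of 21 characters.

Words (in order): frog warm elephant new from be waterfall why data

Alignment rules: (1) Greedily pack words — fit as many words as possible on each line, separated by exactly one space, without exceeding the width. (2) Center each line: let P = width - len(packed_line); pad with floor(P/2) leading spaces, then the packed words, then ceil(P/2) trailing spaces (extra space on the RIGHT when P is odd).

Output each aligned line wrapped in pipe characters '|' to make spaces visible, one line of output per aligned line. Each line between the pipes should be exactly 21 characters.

Answer: | frog warm elephant  |
|new from be waterfall|
|      why data       |

Derivation:
Line 1: ['frog', 'warm', 'elephant'] (min_width=18, slack=3)
Line 2: ['new', 'from', 'be', 'waterfall'] (min_width=21, slack=0)
Line 3: ['why', 'data'] (min_width=8, slack=13)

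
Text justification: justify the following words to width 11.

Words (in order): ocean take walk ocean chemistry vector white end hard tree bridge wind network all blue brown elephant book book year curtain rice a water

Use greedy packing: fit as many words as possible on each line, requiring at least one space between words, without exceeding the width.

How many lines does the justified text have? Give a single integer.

Line 1: ['ocean', 'take'] (min_width=10, slack=1)
Line 2: ['walk', 'ocean'] (min_width=10, slack=1)
Line 3: ['chemistry'] (min_width=9, slack=2)
Line 4: ['vector'] (min_width=6, slack=5)
Line 5: ['white', 'end'] (min_width=9, slack=2)
Line 6: ['hard', 'tree'] (min_width=9, slack=2)
Line 7: ['bridge', 'wind'] (min_width=11, slack=0)
Line 8: ['network', 'all'] (min_width=11, slack=0)
Line 9: ['blue', 'brown'] (min_width=10, slack=1)
Line 10: ['elephant'] (min_width=8, slack=3)
Line 11: ['book', 'book'] (min_width=9, slack=2)
Line 12: ['year'] (min_width=4, slack=7)
Line 13: ['curtain'] (min_width=7, slack=4)
Line 14: ['rice', 'a'] (min_width=6, slack=5)
Line 15: ['water'] (min_width=5, slack=6)
Total lines: 15

Answer: 15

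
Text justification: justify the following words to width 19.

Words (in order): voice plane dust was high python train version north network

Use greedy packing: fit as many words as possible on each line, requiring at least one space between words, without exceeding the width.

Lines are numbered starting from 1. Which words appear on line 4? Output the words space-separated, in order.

Line 1: ['voice', 'plane', 'dust'] (min_width=16, slack=3)
Line 2: ['was', 'high', 'python'] (min_width=15, slack=4)
Line 3: ['train', 'version', 'north'] (min_width=19, slack=0)
Line 4: ['network'] (min_width=7, slack=12)

Answer: network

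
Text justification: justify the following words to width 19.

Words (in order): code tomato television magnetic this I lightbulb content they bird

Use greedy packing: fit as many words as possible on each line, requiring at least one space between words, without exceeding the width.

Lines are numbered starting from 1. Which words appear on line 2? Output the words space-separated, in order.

Answer: television magnetic

Derivation:
Line 1: ['code', 'tomato'] (min_width=11, slack=8)
Line 2: ['television', 'magnetic'] (min_width=19, slack=0)
Line 3: ['this', 'I', 'lightbulb'] (min_width=16, slack=3)
Line 4: ['content', 'they', 'bird'] (min_width=17, slack=2)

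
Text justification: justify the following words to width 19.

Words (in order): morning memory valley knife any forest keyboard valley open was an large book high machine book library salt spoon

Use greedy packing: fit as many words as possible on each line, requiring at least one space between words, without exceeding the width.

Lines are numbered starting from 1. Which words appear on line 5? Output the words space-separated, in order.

Line 1: ['morning', 'memory'] (min_width=14, slack=5)
Line 2: ['valley', 'knife', 'any'] (min_width=16, slack=3)
Line 3: ['forest', 'keyboard'] (min_width=15, slack=4)
Line 4: ['valley', 'open', 'was', 'an'] (min_width=18, slack=1)
Line 5: ['large', 'book', 'high'] (min_width=15, slack=4)
Line 6: ['machine', 'book'] (min_width=12, slack=7)
Line 7: ['library', 'salt', 'spoon'] (min_width=18, slack=1)

Answer: large book high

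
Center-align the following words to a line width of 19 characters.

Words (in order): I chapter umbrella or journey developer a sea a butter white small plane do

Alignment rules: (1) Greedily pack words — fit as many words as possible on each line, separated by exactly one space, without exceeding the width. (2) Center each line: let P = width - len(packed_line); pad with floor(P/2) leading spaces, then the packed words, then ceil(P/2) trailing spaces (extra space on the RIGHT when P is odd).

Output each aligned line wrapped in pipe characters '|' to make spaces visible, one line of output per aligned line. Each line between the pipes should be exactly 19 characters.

Line 1: ['I', 'chapter', 'umbrella'] (min_width=18, slack=1)
Line 2: ['or', 'journey'] (min_width=10, slack=9)
Line 3: ['developer', 'a', 'sea', 'a'] (min_width=17, slack=2)
Line 4: ['butter', 'white', 'small'] (min_width=18, slack=1)
Line 5: ['plane', 'do'] (min_width=8, slack=11)

Answer: |I chapter umbrella |
|    or journey     |
| developer a sea a |
|butter white small |
|     plane do      |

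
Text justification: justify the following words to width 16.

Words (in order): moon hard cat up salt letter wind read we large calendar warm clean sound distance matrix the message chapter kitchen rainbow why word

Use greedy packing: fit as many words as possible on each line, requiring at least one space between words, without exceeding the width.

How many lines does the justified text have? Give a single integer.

Line 1: ['moon', 'hard', 'cat', 'up'] (min_width=16, slack=0)
Line 2: ['salt', 'letter', 'wind'] (min_width=16, slack=0)
Line 3: ['read', 'we', 'large'] (min_width=13, slack=3)
Line 4: ['calendar', 'warm'] (min_width=13, slack=3)
Line 5: ['clean', 'sound'] (min_width=11, slack=5)
Line 6: ['distance', 'matrix'] (min_width=15, slack=1)
Line 7: ['the', 'message'] (min_width=11, slack=5)
Line 8: ['chapter', 'kitchen'] (min_width=15, slack=1)
Line 9: ['rainbow', 'why', 'word'] (min_width=16, slack=0)
Total lines: 9

Answer: 9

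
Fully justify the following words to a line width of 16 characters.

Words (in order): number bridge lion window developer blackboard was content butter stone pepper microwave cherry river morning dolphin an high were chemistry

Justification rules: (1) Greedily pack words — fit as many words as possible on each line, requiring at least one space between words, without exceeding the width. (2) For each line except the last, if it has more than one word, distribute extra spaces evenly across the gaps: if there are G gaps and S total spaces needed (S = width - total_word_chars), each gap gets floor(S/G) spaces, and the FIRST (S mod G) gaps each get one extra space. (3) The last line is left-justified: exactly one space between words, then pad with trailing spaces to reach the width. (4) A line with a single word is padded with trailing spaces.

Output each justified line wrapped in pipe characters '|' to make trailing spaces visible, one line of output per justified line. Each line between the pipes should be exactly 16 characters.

Answer: |number    bridge|
|lion      window|
|developer       |
|blackboard   was|
|content   butter|
|stone     pepper|
|microwave cherry|
|river    morning|
|dolphin  an high|
|were chemistry  |

Derivation:
Line 1: ['number', 'bridge'] (min_width=13, slack=3)
Line 2: ['lion', 'window'] (min_width=11, slack=5)
Line 3: ['developer'] (min_width=9, slack=7)
Line 4: ['blackboard', 'was'] (min_width=14, slack=2)
Line 5: ['content', 'butter'] (min_width=14, slack=2)
Line 6: ['stone', 'pepper'] (min_width=12, slack=4)
Line 7: ['microwave', 'cherry'] (min_width=16, slack=0)
Line 8: ['river', 'morning'] (min_width=13, slack=3)
Line 9: ['dolphin', 'an', 'high'] (min_width=15, slack=1)
Line 10: ['were', 'chemistry'] (min_width=14, slack=2)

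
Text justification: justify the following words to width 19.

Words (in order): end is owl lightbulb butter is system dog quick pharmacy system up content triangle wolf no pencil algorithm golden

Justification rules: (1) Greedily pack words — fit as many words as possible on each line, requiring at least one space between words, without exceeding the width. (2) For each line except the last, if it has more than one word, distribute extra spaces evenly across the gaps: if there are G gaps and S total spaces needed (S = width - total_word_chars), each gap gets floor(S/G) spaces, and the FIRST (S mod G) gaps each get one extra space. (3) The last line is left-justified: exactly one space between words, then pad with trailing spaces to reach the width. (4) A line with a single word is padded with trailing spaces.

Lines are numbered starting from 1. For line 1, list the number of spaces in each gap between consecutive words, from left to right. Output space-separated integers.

Answer: 6 5

Derivation:
Line 1: ['end', 'is', 'owl'] (min_width=10, slack=9)
Line 2: ['lightbulb', 'butter', 'is'] (min_width=19, slack=0)
Line 3: ['system', 'dog', 'quick'] (min_width=16, slack=3)
Line 4: ['pharmacy', 'system', 'up'] (min_width=18, slack=1)
Line 5: ['content', 'triangle'] (min_width=16, slack=3)
Line 6: ['wolf', 'no', 'pencil'] (min_width=14, slack=5)
Line 7: ['algorithm', 'golden'] (min_width=16, slack=3)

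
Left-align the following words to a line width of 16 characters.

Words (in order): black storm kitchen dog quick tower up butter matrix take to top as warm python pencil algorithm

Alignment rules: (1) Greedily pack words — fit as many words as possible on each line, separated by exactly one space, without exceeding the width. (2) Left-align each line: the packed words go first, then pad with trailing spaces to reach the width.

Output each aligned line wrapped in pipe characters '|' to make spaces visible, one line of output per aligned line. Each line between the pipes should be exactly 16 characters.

Answer: |black storm     |
|kitchen dog     |
|quick tower up  |
|butter matrix   |
|take to top as  |
|warm python     |
|pencil algorithm|

Derivation:
Line 1: ['black', 'storm'] (min_width=11, slack=5)
Line 2: ['kitchen', 'dog'] (min_width=11, slack=5)
Line 3: ['quick', 'tower', 'up'] (min_width=14, slack=2)
Line 4: ['butter', 'matrix'] (min_width=13, slack=3)
Line 5: ['take', 'to', 'top', 'as'] (min_width=14, slack=2)
Line 6: ['warm', 'python'] (min_width=11, slack=5)
Line 7: ['pencil', 'algorithm'] (min_width=16, slack=0)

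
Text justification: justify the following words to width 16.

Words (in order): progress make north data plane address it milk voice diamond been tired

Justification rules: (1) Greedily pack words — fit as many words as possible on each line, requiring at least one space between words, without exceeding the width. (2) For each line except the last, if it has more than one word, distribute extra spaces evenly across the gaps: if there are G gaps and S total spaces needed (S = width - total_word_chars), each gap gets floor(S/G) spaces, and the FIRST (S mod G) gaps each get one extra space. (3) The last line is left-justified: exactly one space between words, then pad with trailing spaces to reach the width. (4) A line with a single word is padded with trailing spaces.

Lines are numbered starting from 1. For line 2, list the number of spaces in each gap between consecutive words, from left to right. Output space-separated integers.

Answer: 1 1

Derivation:
Line 1: ['progress', 'make'] (min_width=13, slack=3)
Line 2: ['north', 'data', 'plane'] (min_width=16, slack=0)
Line 3: ['address', 'it', 'milk'] (min_width=15, slack=1)
Line 4: ['voice', 'diamond'] (min_width=13, slack=3)
Line 5: ['been', 'tired'] (min_width=10, slack=6)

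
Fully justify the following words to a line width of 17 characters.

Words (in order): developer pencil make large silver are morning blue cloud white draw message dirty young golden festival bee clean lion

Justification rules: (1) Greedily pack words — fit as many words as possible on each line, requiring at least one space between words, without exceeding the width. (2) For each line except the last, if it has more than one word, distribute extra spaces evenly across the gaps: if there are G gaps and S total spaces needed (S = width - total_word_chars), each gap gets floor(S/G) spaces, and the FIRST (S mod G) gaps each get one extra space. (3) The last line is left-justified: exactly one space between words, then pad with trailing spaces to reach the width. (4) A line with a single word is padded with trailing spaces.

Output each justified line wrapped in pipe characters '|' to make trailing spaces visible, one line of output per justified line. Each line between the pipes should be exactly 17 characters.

Line 1: ['developer', 'pencil'] (min_width=16, slack=1)
Line 2: ['make', 'large', 'silver'] (min_width=17, slack=0)
Line 3: ['are', 'morning', 'blue'] (min_width=16, slack=1)
Line 4: ['cloud', 'white', 'draw'] (min_width=16, slack=1)
Line 5: ['message', 'dirty'] (min_width=13, slack=4)
Line 6: ['young', 'golden'] (min_width=12, slack=5)
Line 7: ['festival', 'bee'] (min_width=12, slack=5)
Line 8: ['clean', 'lion'] (min_width=10, slack=7)

Answer: |developer  pencil|
|make large silver|
|are  morning blue|
|cloud  white draw|
|message     dirty|
|young      golden|
|festival      bee|
|clean lion       |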